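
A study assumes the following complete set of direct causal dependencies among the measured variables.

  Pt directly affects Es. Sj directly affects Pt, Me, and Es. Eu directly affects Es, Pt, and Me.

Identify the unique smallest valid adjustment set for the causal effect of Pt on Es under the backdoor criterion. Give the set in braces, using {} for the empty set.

{Eu, Sj}

Variables eligible for adjustment (non-descendants of Pt, excluding Pt and Es): {Eu, Me, Sj}.
Backdoor paths from Pt to Es:
  P1: Pt <- Sj -> Es
  P2: Pt <- Sj -> Me <- Eu -> Es
  P3: Pt <- Eu -> Es
  P4: Pt <- Eu -> Me <- Sj -> Es
The empty set is not sufficient: P1 (Pt <- Sj -> Es) has no collider blocking it and no conditioned non-collider, so it is open.
Try {Eu, Sj}:
  P1: blocked at fork node Sj ∈ conditioning set.
  P2: blocked at fork node Sj ∈ conditioning set.
  P3: blocked at fork node Eu ∈ conditioning set.
  P4: blocked at fork node Eu ∈ conditioning set.
{Eu, Sj} contains no descendant of Pt and blocks every backdoor path.
Every element of {Eu, Sj} is needed (dropping Eu leaves P3 open; dropping Sj leaves P1 open), so no proper subset is valid.
Among all size-2 subsets of the eligible variables, only {Eu, Sj} blocks every backdoor path, so it is the unique smallest valid adjustment set.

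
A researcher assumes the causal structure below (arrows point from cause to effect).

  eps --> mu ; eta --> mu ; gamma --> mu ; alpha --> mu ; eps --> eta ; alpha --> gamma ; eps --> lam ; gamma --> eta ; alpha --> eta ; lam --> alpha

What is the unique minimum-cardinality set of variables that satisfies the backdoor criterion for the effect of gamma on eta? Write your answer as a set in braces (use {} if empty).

Variables eligible for adjustment (non-descendants of gamma, excluding gamma and eta): {alpha, eps, lam}.
Backdoor paths from gamma to eta:
  P1: gamma <- alpha <- lam <- eps -> eta
  P2: gamma <- alpha <- lam <- eps -> mu <- eta
  P3: gamma <- alpha -> eta
  P4: gamma <- alpha -> mu <- eps -> eta
  P5: gamma <- alpha -> mu <- eta
The empty set is not sufficient: P1 (gamma <- alpha <- lam <- eps -> eta) has no collider blocking it and no conditioned non-collider, so it is open.
Try {alpha}:
  P1: blocked at chain node alpha ∈ conditioning set.
  P2: blocked at chain node alpha ∈ conditioning set.
  P3: blocked at fork node alpha ∈ conditioning set.
  P4: blocked at fork node alpha ∈ conditioning set.
  P5: blocked at fork node alpha ∈ conditioning set.
{alpha} contains no descendant of gamma and blocks every backdoor path.
No other singleton works — e.g. {eps} leaves P3 open — so {alpha} is the unique smallest valid adjustment set.

{alpha}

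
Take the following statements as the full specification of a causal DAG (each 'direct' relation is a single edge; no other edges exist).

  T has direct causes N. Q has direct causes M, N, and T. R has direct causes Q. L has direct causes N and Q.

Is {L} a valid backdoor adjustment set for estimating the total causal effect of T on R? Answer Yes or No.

No

Backdoor paths from T to R (paths whose first edge points into T):
  P1: T <- N -> Q -> R
  P2: T <- N -> L <- Q -> R
Condition 1 (no descendant of T in the set): FAILS — L is a descendant of T.
Condition 2 (every backdoor path blocked by {L}):
  P1: open — no interior node is in the conditioning set.
  P2: open — collider(s) L are conditioned on (or have a conditioned descendant) and no non-collider on the path is in the set.
{L} does not satisfy the backdoor criterion.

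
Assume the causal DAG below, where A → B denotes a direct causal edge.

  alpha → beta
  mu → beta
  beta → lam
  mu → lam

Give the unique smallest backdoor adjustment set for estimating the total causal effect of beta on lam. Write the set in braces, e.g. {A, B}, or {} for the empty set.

{mu}

Variables eligible for adjustment (non-descendants of beta, excluding beta and lam): {alpha, mu}.
Backdoor paths from beta to lam:
  P1: beta <- mu -> lam
The empty set is not sufficient: P1 (beta <- mu -> lam) has no collider blocking it and no conditioned non-collider, so it is open.
Try {mu}:
  P1: blocked at fork node mu ∈ conditioning set.
{mu} contains no descendant of beta and blocks every backdoor path.
No other singleton works — e.g. {alpha} leaves P1 open — so {mu} is the unique smallest valid adjustment set.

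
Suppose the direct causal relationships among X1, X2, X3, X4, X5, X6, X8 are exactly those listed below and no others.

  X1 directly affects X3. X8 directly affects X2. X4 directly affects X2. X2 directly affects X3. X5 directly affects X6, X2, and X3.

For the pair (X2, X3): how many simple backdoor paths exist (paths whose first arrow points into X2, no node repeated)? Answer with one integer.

A backdoor path from X2 to X3 is any simple undirected path whose first edge points into X2 (i.e. leaves X2 via a parent).
Parents of X2: {X4, X5, X8}.
Enumerating:
  P1: X2 <- X5 -> X3
That exhausts the simple backdoor paths. Count: 1.

1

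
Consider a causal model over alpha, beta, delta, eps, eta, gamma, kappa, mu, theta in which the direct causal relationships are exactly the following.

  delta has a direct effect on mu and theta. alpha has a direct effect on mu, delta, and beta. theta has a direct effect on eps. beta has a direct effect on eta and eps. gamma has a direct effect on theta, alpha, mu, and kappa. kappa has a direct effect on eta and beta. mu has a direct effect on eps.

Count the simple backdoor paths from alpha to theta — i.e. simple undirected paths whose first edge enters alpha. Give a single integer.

7

A backdoor path from alpha to theta is any simple undirected path whose first edge points into alpha (i.e. leaves alpha via a parent).
Parents of alpha: {gamma}.
Enumerating:
  P1: alpha <- gamma -> kappa -> beta -> eps <- theta
  P2: alpha <- gamma -> kappa -> beta -> eps <- mu <- delta -> theta
  P3: alpha <- gamma -> kappa -> eta <- beta -> eps <- theta
  P4: alpha <- gamma -> kappa -> eta <- beta -> eps <- mu <- delta -> theta
  P5: alpha <- gamma -> theta
  P6: alpha <- gamma -> mu <- delta -> theta
  P7: alpha <- gamma -> mu -> eps <- theta
That exhausts the simple backdoor paths. Count: 7.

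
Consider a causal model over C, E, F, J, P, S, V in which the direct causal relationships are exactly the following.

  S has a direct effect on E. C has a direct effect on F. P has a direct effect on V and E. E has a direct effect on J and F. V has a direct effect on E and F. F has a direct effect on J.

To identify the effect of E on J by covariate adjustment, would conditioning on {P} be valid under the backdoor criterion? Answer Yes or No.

Backdoor paths from E to J (paths whose first edge points into E):
  P1: E <- P -> V -> F -> J
  P2: E <- V -> F -> J
Condition 1 (no descendant of E in the set): holds — descendants of E are {F, J}; none are in {P}.
Condition 2 (every backdoor path blocked by {P}):
  P1: blocked at fork node P ∈ conditioning set.
  P2: open — no interior node is in the conditioning set.
{P} does not satisfy the backdoor criterion.

No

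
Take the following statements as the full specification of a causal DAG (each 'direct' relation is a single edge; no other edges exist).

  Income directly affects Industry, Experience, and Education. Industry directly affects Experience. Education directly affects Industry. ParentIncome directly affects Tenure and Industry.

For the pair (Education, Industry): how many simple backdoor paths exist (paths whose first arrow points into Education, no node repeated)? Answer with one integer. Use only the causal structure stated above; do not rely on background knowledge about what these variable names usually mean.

A backdoor path from Education to Industry is any simple undirected path whose first edge points into Education (i.e. leaves Education via a parent).
Parents of Education: {Income}.
Enumerating:
  P1: Education <- Income -> Industry
  P2: Education <- Income -> Experience <- Industry
That exhausts the simple backdoor paths. Count: 2.

2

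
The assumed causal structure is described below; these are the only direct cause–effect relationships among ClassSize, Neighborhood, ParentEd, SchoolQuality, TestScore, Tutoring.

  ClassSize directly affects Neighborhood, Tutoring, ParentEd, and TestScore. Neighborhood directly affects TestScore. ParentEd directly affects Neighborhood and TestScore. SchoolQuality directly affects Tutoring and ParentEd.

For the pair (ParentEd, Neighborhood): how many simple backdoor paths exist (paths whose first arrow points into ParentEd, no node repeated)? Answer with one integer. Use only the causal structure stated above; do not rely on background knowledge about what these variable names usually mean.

A backdoor path from ParentEd to Neighborhood is any simple undirected path whose first edge points into ParentEd (i.e. leaves ParentEd via a parent).
Parents of ParentEd: {ClassSize, SchoolQuality}.
Enumerating:
  P1: ParentEd <- SchoolQuality -> Tutoring <- ClassSize -> Neighborhood
  P2: ParentEd <- SchoolQuality -> Tutoring <- ClassSize -> TestScore <- Neighborhood
  P3: ParentEd <- ClassSize -> Neighborhood
  P4: ParentEd <- ClassSize -> TestScore <- Neighborhood
That exhausts the simple backdoor paths. Count: 4.

4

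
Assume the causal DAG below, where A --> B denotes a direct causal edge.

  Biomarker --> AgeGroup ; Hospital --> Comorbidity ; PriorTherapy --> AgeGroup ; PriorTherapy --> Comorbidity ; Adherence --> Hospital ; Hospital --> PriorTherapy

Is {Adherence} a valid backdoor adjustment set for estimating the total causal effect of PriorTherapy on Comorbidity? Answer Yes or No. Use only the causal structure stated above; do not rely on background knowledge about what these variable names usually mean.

No

Backdoor paths from PriorTherapy to Comorbidity (paths whose first edge points into PriorTherapy):
  P1: PriorTherapy <- Hospital -> Comorbidity
Condition 1 (no descendant of PriorTherapy in the set): holds — descendants of PriorTherapy are {AgeGroup, Comorbidity}; none are in {Adherence}.
Condition 2 (every backdoor path blocked by {Adherence}):
  P1: open — no interior node is in the conditioning set.
{Adherence} does not satisfy the backdoor criterion.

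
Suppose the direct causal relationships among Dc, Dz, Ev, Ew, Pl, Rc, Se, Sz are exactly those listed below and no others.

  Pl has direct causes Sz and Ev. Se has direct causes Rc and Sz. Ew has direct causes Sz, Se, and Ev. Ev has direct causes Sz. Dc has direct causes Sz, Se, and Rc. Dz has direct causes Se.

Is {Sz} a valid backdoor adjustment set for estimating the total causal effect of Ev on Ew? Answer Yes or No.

Yes

Backdoor paths from Ev to Ew (paths whose first edge points into Ev):
  P1: Ev <- Sz -> Se -> Ew
  P2: Ev <- Sz -> Dc <- Rc -> Se -> Ew
  P3: Ev <- Sz -> Dc <- Se -> Ew
  P4: Ev <- Sz -> Ew
Condition 1 (no descendant of Ev in the set): holds — descendants of Ev are {Ew, Pl}; none are in {Sz}.
Condition 2 (every backdoor path blocked by {Sz}):
  P1: blocked at fork node Sz ∈ conditioning set.
  P2: blocked at fork node Sz ∈ conditioning set.
  P3: blocked at fork node Sz ∈ conditioning set.
  P4: blocked at fork node Sz ∈ conditioning set.
{Sz} satisfies the backdoor criterion.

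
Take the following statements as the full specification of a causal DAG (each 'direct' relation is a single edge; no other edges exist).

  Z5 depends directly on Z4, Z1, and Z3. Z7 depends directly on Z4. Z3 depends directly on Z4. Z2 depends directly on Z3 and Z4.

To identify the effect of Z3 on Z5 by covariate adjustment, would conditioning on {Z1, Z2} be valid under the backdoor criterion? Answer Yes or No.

No

Backdoor paths from Z3 to Z5 (paths whose first edge points into Z3):
  P1: Z3 <- Z4 -> Z5
Condition 1 (no descendant of Z3 in the set): FAILS — Z2 is a descendant of Z3.
Condition 2 (every backdoor path blocked by {Z1, Z2}):
  P1: open — no interior node is in the conditioning set.
{Z1, Z2} does not satisfy the backdoor criterion.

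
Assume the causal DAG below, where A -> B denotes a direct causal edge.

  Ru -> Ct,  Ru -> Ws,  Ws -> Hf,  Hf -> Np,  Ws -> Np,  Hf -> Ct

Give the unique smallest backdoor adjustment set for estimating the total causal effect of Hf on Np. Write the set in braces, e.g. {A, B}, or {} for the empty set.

{Ws}

Variables eligible for adjustment (non-descendants of Hf, excluding Hf and Np): {Ru, Ws}.
Backdoor paths from Hf to Np:
  P1: Hf <- Ws -> Np
The empty set is not sufficient: P1 (Hf <- Ws -> Np) has no collider blocking it and no conditioned non-collider, so it is open.
Try {Ws}:
  P1: blocked at fork node Ws ∈ conditioning set.
{Ws} contains no descendant of Hf and blocks every backdoor path.
No other singleton works — e.g. {Ru} leaves P1 open — so {Ws} is the unique smallest valid adjustment set.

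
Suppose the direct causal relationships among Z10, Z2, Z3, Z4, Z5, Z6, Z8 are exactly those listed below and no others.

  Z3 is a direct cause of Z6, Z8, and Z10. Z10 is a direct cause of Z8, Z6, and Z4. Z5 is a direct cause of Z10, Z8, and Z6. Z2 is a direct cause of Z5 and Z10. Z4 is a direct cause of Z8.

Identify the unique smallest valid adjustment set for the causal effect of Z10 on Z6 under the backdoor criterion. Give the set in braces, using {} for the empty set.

{Z3, Z5}

Variables eligible for adjustment (non-descendants of Z10, excluding Z10 and Z6): {Z2, Z3, Z5}.
Backdoor paths from Z10 to Z6:
  P1: Z10 <- Z2 -> Z5 -> Z6
  P2: Z10 <- Z2 -> Z5 -> Z8 <- Z3 -> Z6
  P3: Z10 <- Z5 -> Z6
  P4: Z10 <- Z5 -> Z8 <- Z3 -> Z6
  P5: Z10 <- Z3 -> Z6
  P6: Z10 <- Z3 -> Z8 <- Z5 -> Z6
The empty set is not sufficient: P1 (Z10 <- Z2 -> Z5 -> Z6) has no collider blocking it and no conditioned non-collider, so it is open.
Try {Z3, Z5}:
  P1: blocked at chain node Z5 ∈ conditioning set.
  P2: blocked at chain node Z5 ∈ conditioning set.
  P3: blocked at fork node Z5 ∈ conditioning set.
  P4: blocked at fork node Z5 ∈ conditioning set.
  P5: blocked at fork node Z3 ∈ conditioning set.
  P6: blocked at fork node Z3 ∈ conditioning set.
{Z3, Z5} contains no descendant of Z10 and blocks every backdoor path.
Every element of {Z3, Z5} is needed (dropping Z3 leaves P5 open; dropping Z5 leaves P1 open), so no proper subset is valid.
Among all size-2 subsets of the eligible variables, only {Z3, Z5} blocks every backdoor path, so it is the unique smallest valid adjustment set.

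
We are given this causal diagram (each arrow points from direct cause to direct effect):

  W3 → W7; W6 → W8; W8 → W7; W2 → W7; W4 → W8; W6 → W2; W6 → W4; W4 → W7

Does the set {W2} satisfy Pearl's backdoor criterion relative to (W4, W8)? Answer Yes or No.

Backdoor paths from W4 to W8 (paths whose first edge points into W4):
  P1: W4 <- W6 -> W2 -> W7 <- W8
  P2: W4 <- W6 -> W8
Condition 1 (no descendant of W4 in the set): holds — descendants of W4 are {W7, W8}; none are in {W2}.
Condition 2 (every backdoor path blocked by {W2}):
  P1: blocked at chain node W2 ∈ conditioning set.
  P2: open — no interior node is in the conditioning set.
{W2} does not satisfy the backdoor criterion.

No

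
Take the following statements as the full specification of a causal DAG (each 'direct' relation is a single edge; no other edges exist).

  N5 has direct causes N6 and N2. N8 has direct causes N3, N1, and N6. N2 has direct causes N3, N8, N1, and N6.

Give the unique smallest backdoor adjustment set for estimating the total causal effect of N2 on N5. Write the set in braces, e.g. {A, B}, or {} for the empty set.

{N6}

Variables eligible for adjustment (non-descendants of N2, excluding N2 and N5): {N1, N3, N6, N8}.
Backdoor paths from N2 to N5:
  P1: N2 <- N1 -> N8 <- N6 -> N5
  P2: N2 <- N6 -> N5
  P3: N2 <- N3 -> N8 <- N6 -> N5
  P4: N2 <- N8 <- N6 -> N5
The empty set is not sufficient: P2 (N2 <- N6 -> N5) has no collider blocking it and no conditioned non-collider, so it is open.
Try {N6}:
  P1: blocked at collider N8 (neither it nor any descendant is in the conditioning set).
  P2: blocked at fork node N6 ∈ conditioning set.
  P3: blocked at collider N8 (neither it nor any descendant is in the conditioning set).
  P4: blocked at fork node N6 ∈ conditioning set.
{N6} contains no descendant of N2 and blocks every backdoor path.
No other singleton works — e.g. {N1} leaves P2 open — so {N6} is the unique smallest valid adjustment set.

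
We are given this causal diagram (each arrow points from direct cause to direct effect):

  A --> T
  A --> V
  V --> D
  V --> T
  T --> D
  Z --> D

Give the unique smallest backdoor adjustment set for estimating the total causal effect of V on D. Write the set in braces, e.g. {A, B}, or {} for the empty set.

Variables eligible for adjustment (non-descendants of V, excluding V and D): {A, Z}.
Backdoor paths from V to D:
  P1: V <- A -> T -> D
The empty set is not sufficient: P1 (V <- A -> T -> D) has no collider blocking it and no conditioned non-collider, so it is open.
Try {A}:
  P1: blocked at fork node A ∈ conditioning set.
{A} contains no descendant of V and blocks every backdoor path.
No other singleton works — e.g. {Z} leaves P1 open — so {A} is the unique smallest valid adjustment set.

{A}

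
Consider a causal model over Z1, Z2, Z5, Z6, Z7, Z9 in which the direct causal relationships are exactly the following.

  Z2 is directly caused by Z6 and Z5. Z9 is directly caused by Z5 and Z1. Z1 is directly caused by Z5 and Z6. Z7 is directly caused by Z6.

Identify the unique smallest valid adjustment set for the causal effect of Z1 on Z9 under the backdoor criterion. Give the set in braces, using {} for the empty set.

Variables eligible for adjustment (non-descendants of Z1, excluding Z1 and Z9): {Z2, Z5, Z6, Z7}.
Backdoor paths from Z1 to Z9:
  P1: Z1 <- Z6 -> Z2 <- Z5 -> Z9
  P2: Z1 <- Z5 -> Z9
The empty set is not sufficient: P2 (Z1 <- Z5 -> Z9) has no collider blocking it and no conditioned non-collider, so it is open.
Try {Z5}:
  P1: blocked at collider Z2 (neither it nor any descendant is in the conditioning set).
  P2: blocked at fork node Z5 ∈ conditioning set.
{Z5} contains no descendant of Z1 and blocks every backdoor path.
No other singleton works — e.g. {Z6} leaves P2 open — so {Z5} is the unique smallest valid adjustment set.

{Z5}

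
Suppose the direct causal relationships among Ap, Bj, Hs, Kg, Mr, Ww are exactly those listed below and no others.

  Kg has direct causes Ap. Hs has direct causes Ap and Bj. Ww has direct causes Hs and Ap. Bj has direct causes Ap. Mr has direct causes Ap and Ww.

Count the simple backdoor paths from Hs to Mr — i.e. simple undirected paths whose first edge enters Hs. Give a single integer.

4

A backdoor path from Hs to Mr is any simple undirected path whose first edge points into Hs (i.e. leaves Hs via a parent).
Parents of Hs: {Ap, Bj}.
Enumerating:
  P1: Hs <- Ap -> Ww -> Mr
  P2: Hs <- Ap -> Mr
  P3: Hs <- Bj <- Ap -> Ww -> Mr
  P4: Hs <- Bj <- Ap -> Mr
That exhausts the simple backdoor paths. Count: 4.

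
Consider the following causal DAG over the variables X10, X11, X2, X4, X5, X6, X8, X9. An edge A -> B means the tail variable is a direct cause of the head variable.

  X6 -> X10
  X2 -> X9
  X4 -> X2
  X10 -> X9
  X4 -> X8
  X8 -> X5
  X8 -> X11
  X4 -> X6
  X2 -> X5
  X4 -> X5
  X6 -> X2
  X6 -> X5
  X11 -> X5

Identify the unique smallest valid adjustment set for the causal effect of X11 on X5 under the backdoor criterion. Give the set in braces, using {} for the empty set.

Variables eligible for adjustment (non-descendants of X11, excluding X11 and X5): {X10, X2, X4, X6, X8, X9}.
Backdoor paths from X11 to X5:
  P1: X11 <- X8 <- X4 -> X6 -> X2 -> X5
  P2: X11 <- X8 <- X4 -> X6 -> X10 -> X9 <- X2 -> X5
  P3: X11 <- X8 <- X4 -> X6 -> X5
  P4: X11 <- X8 <- X4 -> X2 <- X6 -> X5
  P5: X11 <- X8 <- X4 -> X2 -> X5
  P6: X11 <- X8 <- X4 -> X2 -> X9 <- X10 <- X6 -> X5
  P7: X11 <- X8 <- X4 -> X5
  P8: X11 <- X8 -> X5
The empty set is not sufficient: P1 (X11 <- X8 <- X4 -> X6 -> X2 -> X5) has no collider blocking it and no conditioned non-collider, so it is open.
Try {X8}:
  P1: blocked at chain node X8 ∈ conditioning set.
  P2: blocked at chain node X8 ∈ conditioning set.
  P3: blocked at chain node X8 ∈ conditioning set.
  P4: blocked at chain node X8 ∈ conditioning set.
  P5: blocked at chain node X8 ∈ conditioning set.
  P6: blocked at chain node X8 ∈ conditioning set.
  P7: blocked at chain node X8 ∈ conditioning set.
  P8: blocked at fork node X8 ∈ conditioning set.
{X8} contains no descendant of X11 and blocks every backdoor path.
No other singleton works — e.g. {X4} leaves P8 open — so {X8} is the unique smallest valid adjustment set.

{X8}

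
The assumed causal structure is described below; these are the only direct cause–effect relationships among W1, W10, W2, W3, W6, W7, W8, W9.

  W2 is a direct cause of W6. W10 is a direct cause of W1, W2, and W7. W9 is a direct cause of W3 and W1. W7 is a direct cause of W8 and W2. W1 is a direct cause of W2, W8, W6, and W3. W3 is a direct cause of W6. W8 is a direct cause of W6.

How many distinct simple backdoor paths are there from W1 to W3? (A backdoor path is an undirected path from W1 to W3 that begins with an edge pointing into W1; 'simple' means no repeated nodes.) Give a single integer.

5

A backdoor path from W1 to W3 is any simple undirected path whose first edge points into W1 (i.e. leaves W1 via a parent).
Parents of W1: {W10, W9}.
Enumerating:
  P1: W1 <- W10 -> W7 -> W8 -> W6 <- W3
  P2: W1 <- W10 -> W7 -> W2 -> W6 <- W3
  P3: W1 <- W10 -> W2 <- W7 -> W8 -> W6 <- W3
  P4: W1 <- W10 -> W2 -> W6 <- W3
  P5: W1 <- W9 -> W3
That exhausts the simple backdoor paths. Count: 5.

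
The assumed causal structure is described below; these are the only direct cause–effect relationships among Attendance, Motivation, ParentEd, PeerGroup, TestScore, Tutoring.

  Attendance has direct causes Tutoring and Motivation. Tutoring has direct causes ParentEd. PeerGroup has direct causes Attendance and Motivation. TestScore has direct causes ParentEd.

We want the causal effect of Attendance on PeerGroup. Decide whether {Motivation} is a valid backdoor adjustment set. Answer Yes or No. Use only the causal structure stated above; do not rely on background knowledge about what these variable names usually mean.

Backdoor paths from Attendance to PeerGroup (paths whose first edge points into Attendance):
  P1: Attendance <- Motivation -> PeerGroup
Condition 1 (no descendant of Attendance in the set): holds — descendants of Attendance are {PeerGroup}; none are in {Motivation}.
Condition 2 (every backdoor path blocked by {Motivation}):
  P1: blocked at fork node Motivation ∈ conditioning set.
{Motivation} satisfies the backdoor criterion.

Yes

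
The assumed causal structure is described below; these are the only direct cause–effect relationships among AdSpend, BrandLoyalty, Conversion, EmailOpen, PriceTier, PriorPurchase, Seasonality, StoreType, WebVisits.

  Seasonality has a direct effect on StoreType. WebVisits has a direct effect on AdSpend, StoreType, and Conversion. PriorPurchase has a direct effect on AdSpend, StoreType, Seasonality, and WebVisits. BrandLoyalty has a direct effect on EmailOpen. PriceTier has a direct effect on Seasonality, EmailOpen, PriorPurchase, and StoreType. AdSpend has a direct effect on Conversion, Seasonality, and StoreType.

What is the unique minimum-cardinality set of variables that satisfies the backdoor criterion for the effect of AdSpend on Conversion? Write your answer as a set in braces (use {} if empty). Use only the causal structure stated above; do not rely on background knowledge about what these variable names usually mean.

Variables eligible for adjustment (non-descendants of AdSpend, excluding AdSpend and Conversion): {BrandLoyalty, EmailOpen, PriceTier, PriorPurchase, WebVisits}.
Backdoor paths from AdSpend to Conversion:
  P1: AdSpend <- PriorPurchase <- PriceTier -> Seasonality -> StoreType <- WebVisits -> Conversion
  P2: AdSpend <- PriorPurchase <- PriceTier -> StoreType <- WebVisits -> Conversion
  P3: AdSpend <- PriorPurchase -> WebVisits -> Conversion
  P4: AdSpend <- PriorPurchase -> Seasonality <- PriceTier -> StoreType <- WebVisits -> Conversion
  P5: AdSpend <- PriorPurchase -> Seasonality -> StoreType <- WebVisits -> Conversion
  P6: AdSpend <- PriorPurchase -> StoreType <- WebVisits -> Conversion
  P7: AdSpend <- WebVisits -> Conversion
The empty set is not sufficient: P3 (AdSpend <- PriorPurchase -> WebVisits -> Conversion) has no collider blocking it and no conditioned non-collider, so it is open.
Try {WebVisits}:
  P1: blocked at collider StoreType (neither it nor any descendant is in the conditioning set).
  P2: blocked at collider StoreType (neither it nor any descendant is in the conditioning set).
  P3: blocked at chain node WebVisits ∈ conditioning set.
  P4: blocked at collider Seasonality (neither it nor any descendant is in the conditioning set).
  P5: blocked at collider StoreType (neither it nor any descendant is in the conditioning set).
  P6: blocked at collider StoreType (neither it nor any descendant is in the conditioning set).
  P7: blocked at fork node WebVisits ∈ conditioning set.
{WebVisits} contains no descendant of AdSpend and blocks every backdoor path.
No other singleton works — e.g. {PriceTier} leaves P3 open — so {WebVisits} is the unique smallest valid adjustment set.

{WebVisits}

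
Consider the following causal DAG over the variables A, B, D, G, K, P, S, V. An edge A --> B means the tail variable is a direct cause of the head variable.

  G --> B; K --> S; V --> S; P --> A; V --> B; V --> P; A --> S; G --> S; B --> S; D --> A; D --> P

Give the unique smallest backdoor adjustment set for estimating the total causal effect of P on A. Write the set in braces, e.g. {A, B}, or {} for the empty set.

{D}

Variables eligible for adjustment (non-descendants of P, excluding P and A): {B, D, G, K, V}.
Backdoor paths from P to A:
  P1: P <- D -> A
  P2: P <- V -> B <- G -> S <- A
  P3: P <- V -> B -> S <- A
  P4: P <- V -> S <- A
The empty set is not sufficient: P1 (P <- D -> A) has no collider blocking it and no conditioned non-collider, so it is open.
Try {D}:
  P1: blocked at fork node D ∈ conditioning set.
  P2: blocked at collider B (neither it nor any descendant is in the conditioning set).
  P3: blocked at collider S (neither it nor any descendant is in the conditioning set).
  P4: blocked at collider S (neither it nor any descendant is in the conditioning set).
{D} contains no descendant of P and blocks every backdoor path.
No other singleton works — e.g. {V} leaves P1 open — so {D} is the unique smallest valid adjustment set.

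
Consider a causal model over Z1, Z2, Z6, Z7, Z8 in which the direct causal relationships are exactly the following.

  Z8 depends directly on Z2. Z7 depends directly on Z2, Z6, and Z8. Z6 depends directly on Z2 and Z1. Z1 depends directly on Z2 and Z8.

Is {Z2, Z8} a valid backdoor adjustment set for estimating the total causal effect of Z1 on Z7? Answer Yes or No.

Backdoor paths from Z1 to Z7 (paths whose first edge points into Z1):
  P1: Z1 <- Z2 -> Z8 -> Z7
  P2: Z1 <- Z2 -> Z6 -> Z7
  P3: Z1 <- Z2 -> Z7
  P4: Z1 <- Z8 <- Z2 -> Z6 -> Z7
  P5: Z1 <- Z8 <- Z2 -> Z7
  P6: Z1 <- Z8 -> Z7
Condition 1 (no descendant of Z1 in the set): holds — descendants of Z1 are {Z6, Z7}; none are in {Z2, Z8}.
Condition 2 (every backdoor path blocked by {Z2, Z8}):
  P1: blocked at fork node Z2 ∈ conditioning set.
  P2: blocked at fork node Z2 ∈ conditioning set.
  P3: blocked at fork node Z2 ∈ conditioning set.
  P4: blocked at chain node Z8 ∈ conditioning set.
  P5: blocked at chain node Z8 ∈ conditioning set.
  P6: blocked at fork node Z8 ∈ conditioning set.
{Z2, Z8} satisfies the backdoor criterion.

Yes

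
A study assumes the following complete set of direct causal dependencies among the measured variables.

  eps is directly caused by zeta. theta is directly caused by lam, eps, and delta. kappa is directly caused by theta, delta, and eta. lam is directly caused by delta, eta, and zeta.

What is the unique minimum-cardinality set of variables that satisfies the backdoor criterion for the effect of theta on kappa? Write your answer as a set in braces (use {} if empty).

{delta, eta}

Variables eligible for adjustment (non-descendants of theta, excluding theta and kappa): {delta, eps, eta, lam, zeta}.
Backdoor paths from theta to kappa:
  P1: theta <- delta -> lam <- eta -> kappa
  P2: theta <- delta -> kappa
  P3: theta <- eps <- zeta -> lam <- delta -> kappa
  P4: theta <- eps <- zeta -> lam <- eta -> kappa
  P5: theta <- lam <- delta -> kappa
  P6: theta <- lam <- eta -> kappa
The empty set is not sufficient: P2 (theta <- delta -> kappa) has no collider blocking it and no conditioned non-collider, so it is open.
Try {delta, eta}:
  P1: blocked at fork node delta ∈ conditioning set.
  P2: blocked at fork node delta ∈ conditioning set.
  P3: blocked at collider lam (neither it nor any descendant is in the conditioning set).
  P4: blocked at collider lam (neither it nor any descendant is in the conditioning set).
  P5: blocked at fork node delta ∈ conditioning set.
  P6: blocked at fork node eta ∈ conditioning set.
{delta, eta} contains no descendant of theta and blocks every backdoor path.
Every element of {delta, eta} is needed (dropping delta leaves P2 open; dropping eta leaves P6 open), so no proper subset is valid.
Among all size-2 subsets of the eligible variables, only {delta, eta} blocks every backdoor path, so it is the unique smallest valid adjustment set.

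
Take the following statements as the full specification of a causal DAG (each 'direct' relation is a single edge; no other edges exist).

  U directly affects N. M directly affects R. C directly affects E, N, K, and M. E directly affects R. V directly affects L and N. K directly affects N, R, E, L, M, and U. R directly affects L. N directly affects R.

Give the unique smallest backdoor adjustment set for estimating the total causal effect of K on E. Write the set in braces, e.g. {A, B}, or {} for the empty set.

Variables eligible for adjustment (non-descendants of K, excluding K and E): {C, V}.
Backdoor paths from K to E:
  P1: K <- C -> E
  P2: K <- C -> M -> R <- E
  P3: K <- C -> N <- V -> L <- R <- E
  P4: K <- C -> N -> R <- E
The empty set is not sufficient: P1 (K <- C -> E) has no collider blocking it and no conditioned non-collider, so it is open.
Try {C}:
  P1: blocked at fork node C ∈ conditioning set.
  P2: blocked at fork node C ∈ conditioning set.
  P3: blocked at fork node C ∈ conditioning set.
  P4: blocked at fork node C ∈ conditioning set.
{C} contains no descendant of K and blocks every backdoor path.
No other singleton works — e.g. {V} leaves P1 open — so {C} is the unique smallest valid adjustment set.

{C}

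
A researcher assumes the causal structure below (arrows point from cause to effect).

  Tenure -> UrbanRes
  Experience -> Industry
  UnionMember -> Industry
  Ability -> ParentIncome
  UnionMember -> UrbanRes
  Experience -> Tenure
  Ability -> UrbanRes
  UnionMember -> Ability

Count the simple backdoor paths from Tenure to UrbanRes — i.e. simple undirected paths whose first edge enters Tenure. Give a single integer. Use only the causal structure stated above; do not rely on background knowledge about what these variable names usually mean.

A backdoor path from Tenure to UrbanRes is any simple undirected path whose first edge points into Tenure (i.e. leaves Tenure via a parent).
Parents of Tenure: {Experience}.
Enumerating:
  P1: Tenure <- Experience -> Industry <- UnionMember -> Ability -> UrbanRes
  P2: Tenure <- Experience -> Industry <- UnionMember -> UrbanRes
That exhausts the simple backdoor paths. Count: 2.

2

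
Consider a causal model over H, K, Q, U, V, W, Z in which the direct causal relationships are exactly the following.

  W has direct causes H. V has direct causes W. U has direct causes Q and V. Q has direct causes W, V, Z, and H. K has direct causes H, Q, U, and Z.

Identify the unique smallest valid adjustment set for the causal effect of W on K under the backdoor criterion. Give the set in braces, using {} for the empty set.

Variables eligible for adjustment (non-descendants of W, excluding W and K): {H, Z}.
Backdoor paths from W to K:
  P1: W <- H -> Q <- Z -> K
  P2: W <- H -> Q <- V -> U -> K
  P3: W <- H -> Q -> U -> K
  P4: W <- H -> Q -> K
  P5: W <- H -> K
The empty set is not sufficient: P3 (W <- H -> Q -> U -> K) has no collider blocking it and no conditioned non-collider, so it is open.
Try {H}:
  P1: blocked at fork node H ∈ conditioning set.
  P2: blocked at fork node H ∈ conditioning set.
  P3: blocked at fork node H ∈ conditioning set.
  P4: blocked at fork node H ∈ conditioning set.
  P5: blocked at fork node H ∈ conditioning set.
{H} contains no descendant of W and blocks every backdoor path.
No other singleton works — e.g. {Z} leaves P3 open — so {H} is the unique smallest valid adjustment set.

{H}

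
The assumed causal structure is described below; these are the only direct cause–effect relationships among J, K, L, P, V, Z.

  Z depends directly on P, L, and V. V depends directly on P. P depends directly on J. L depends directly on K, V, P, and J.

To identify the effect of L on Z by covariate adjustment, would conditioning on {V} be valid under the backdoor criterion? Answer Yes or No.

Backdoor paths from L to Z (paths whose first edge points into L):
  P1: L <- J -> P -> V -> Z
  P2: L <- J -> P -> Z
  P3: L <- P -> V -> Z
  P4: L <- P -> Z
  P5: L <- V <- P -> Z
  P6: L <- V -> Z
Condition 1 (no descendant of L in the set): holds — descendants of L are {Z}; none are in {V}.
Condition 2 (every backdoor path blocked by {V}):
  P1: blocked at chain node V ∈ conditioning set.
  P2: open — no interior node is in the conditioning set.
  P3: blocked at chain node V ∈ conditioning set.
  P4: open — no interior node is in the conditioning set.
  P5: blocked at chain node V ∈ conditioning set.
  P6: blocked at fork node V ∈ conditioning set.
{V} does not satisfy the backdoor criterion.

No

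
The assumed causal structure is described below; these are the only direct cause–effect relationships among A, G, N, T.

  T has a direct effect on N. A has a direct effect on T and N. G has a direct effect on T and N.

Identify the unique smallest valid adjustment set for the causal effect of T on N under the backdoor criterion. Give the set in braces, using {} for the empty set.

Variables eligible for adjustment (non-descendants of T, excluding T and N): {A, G}.
Backdoor paths from T to N:
  P1: T <- G -> N
  P2: T <- A -> N
The empty set is not sufficient: P1 (T <- G -> N) has no collider blocking it and no conditioned non-collider, so it is open.
Try {A, G}:
  P1: blocked at fork node G ∈ conditioning set.
  P2: blocked at fork node A ∈ conditioning set.
{A, G} contains no descendant of T and blocks every backdoor path.
Every element of {A, G} is needed (dropping A leaves P2 open; dropping G leaves P1 open), so no proper subset is valid.
Among all size-2 subsets of the eligible variables, only {A, G} blocks every backdoor path, so it is the unique smallest valid adjustment set.

{A, G}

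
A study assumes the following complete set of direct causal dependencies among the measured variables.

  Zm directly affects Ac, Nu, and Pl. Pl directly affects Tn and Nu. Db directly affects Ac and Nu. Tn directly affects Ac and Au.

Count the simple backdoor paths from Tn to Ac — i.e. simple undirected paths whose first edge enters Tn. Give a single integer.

4

A backdoor path from Tn to Ac is any simple undirected path whose first edge points into Tn (i.e. leaves Tn via a parent).
Parents of Tn: {Pl}.
Enumerating:
  P1: Tn <- Pl <- Zm -> Nu <- Db -> Ac
  P2: Tn <- Pl <- Zm -> Ac
  P3: Tn <- Pl -> Nu <- Zm -> Ac
  P4: Tn <- Pl -> Nu <- Db -> Ac
That exhausts the simple backdoor paths. Count: 4.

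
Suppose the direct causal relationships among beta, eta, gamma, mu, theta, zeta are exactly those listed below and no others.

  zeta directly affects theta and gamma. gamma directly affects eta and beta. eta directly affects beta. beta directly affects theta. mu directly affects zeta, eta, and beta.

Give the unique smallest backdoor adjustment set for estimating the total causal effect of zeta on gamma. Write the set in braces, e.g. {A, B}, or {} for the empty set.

Variables eligible for adjustment (non-descendants of zeta, excluding zeta and gamma): {mu}.
Backdoor paths from zeta to gamma:
  P1: zeta <- mu -> eta <- gamma
  P2: zeta <- mu -> eta -> beta <- gamma
  P3: zeta <- mu -> beta <- gamma
  P4: zeta <- mu -> beta <- eta <- gamma
Each backdoor path contains an unconditioned collider, so every path is already blocked with the empty conditioning set:
  P1: blocked at collider eta (neither it nor any descendant is in the conditioning set).
  P2: blocked at collider beta (neither it nor any descendant is in the conditioning set).
  P3: blocked at collider beta (neither it nor any descendant is in the conditioning set).
  P4: blocked at collider beta (neither it nor any descendant is in the conditioning set).
The empty set is therefore the unique smallest valid set.

{}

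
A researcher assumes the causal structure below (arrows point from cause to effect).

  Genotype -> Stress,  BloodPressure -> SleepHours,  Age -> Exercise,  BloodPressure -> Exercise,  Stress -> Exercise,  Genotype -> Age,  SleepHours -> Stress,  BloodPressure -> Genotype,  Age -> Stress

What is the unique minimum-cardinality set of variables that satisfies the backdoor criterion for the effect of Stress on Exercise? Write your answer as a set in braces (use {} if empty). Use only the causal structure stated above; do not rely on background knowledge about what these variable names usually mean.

Variables eligible for adjustment (non-descendants of Stress, excluding Stress and Exercise): {Age, BloodPressure, Genotype, SleepHours}.
Backdoor paths from Stress to Exercise:
  P1: Stress <- Genotype <- BloodPressure -> Exercise
  P2: Stress <- Genotype -> Age -> Exercise
  P3: Stress <- SleepHours <- BloodPressure -> Genotype -> Age -> Exercise
  P4: Stress <- SleepHours <- BloodPressure -> Exercise
  P5: Stress <- Age <- Genotype <- BloodPressure -> Exercise
  P6: Stress <- Age -> Exercise
The empty set is not sufficient: P1 (Stress <- Genotype <- BloodPressure -> Exercise) has no collider blocking it and no conditioned non-collider, so it is open.
Try {Age, BloodPressure}:
  P1: blocked at fork node BloodPressure ∈ conditioning set.
  P2: blocked at chain node Age ∈ conditioning set.
  P3: blocked at fork node BloodPressure ∈ conditioning set.
  P4: blocked at fork node BloodPressure ∈ conditioning set.
  P5: blocked at chain node Age ∈ conditioning set.
  P6: blocked at fork node Age ∈ conditioning set.
{Age, BloodPressure} contains no descendant of Stress and blocks every backdoor path.
Every element of {Age, BloodPressure} is needed (dropping Age leaves P2 open; dropping BloodPressure leaves P1 open), so no proper subset is valid.
Among all size-2 subsets of the eligible variables, only {Age, BloodPressure} blocks every backdoor path, so it is the unique smallest valid adjustment set.

{Age, BloodPressure}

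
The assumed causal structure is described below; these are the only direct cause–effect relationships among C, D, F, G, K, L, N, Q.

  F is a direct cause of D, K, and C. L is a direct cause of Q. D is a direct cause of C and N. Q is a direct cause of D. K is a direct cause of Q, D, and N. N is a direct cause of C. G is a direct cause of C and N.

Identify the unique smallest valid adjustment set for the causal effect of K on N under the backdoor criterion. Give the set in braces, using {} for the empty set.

Variables eligible for adjustment (non-descendants of K, excluding K and N): {F, G, L}.
Backdoor paths from K to N:
  P1: K <- F -> D -> N
  P2: K <- F -> D -> C <- G -> N
  P3: K <- F -> D -> C <- N
  P4: K <- F -> C <- G -> N
  P5: K <- F -> C <- D -> N
  P6: K <- F -> C <- N
The empty set is not sufficient: P1 (K <- F -> D -> N) has no collider blocking it and no conditioned non-collider, so it is open.
Try {F}:
  P1: blocked at fork node F ∈ conditioning set.
  P2: blocked at fork node F ∈ conditioning set.
  P3: blocked at fork node F ∈ conditioning set.
  P4: blocked at fork node F ∈ conditioning set.
  P5: blocked at fork node F ∈ conditioning set.
  P6: blocked at fork node F ∈ conditioning set.
{F} contains no descendant of K and blocks every backdoor path.
No other singleton works — e.g. {G} leaves P1 open — so {F} is the unique smallest valid adjustment set.

{F}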